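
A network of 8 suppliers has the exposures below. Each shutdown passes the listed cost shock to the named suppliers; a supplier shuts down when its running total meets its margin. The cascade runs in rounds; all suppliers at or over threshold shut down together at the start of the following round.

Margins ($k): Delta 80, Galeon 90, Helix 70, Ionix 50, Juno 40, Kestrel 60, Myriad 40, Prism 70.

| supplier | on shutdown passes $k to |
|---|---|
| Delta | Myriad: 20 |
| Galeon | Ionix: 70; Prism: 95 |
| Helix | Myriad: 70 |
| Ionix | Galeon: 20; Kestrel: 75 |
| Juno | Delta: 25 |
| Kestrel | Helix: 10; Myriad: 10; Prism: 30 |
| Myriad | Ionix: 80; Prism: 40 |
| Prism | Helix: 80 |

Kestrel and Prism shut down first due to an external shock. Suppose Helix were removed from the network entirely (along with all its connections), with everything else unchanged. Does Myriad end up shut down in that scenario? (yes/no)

no

With Helix removed:
Round 1 — Kestrel, Prism shut down (initial).
  Myriad: +10 → 10 < 40
No further shutdowns.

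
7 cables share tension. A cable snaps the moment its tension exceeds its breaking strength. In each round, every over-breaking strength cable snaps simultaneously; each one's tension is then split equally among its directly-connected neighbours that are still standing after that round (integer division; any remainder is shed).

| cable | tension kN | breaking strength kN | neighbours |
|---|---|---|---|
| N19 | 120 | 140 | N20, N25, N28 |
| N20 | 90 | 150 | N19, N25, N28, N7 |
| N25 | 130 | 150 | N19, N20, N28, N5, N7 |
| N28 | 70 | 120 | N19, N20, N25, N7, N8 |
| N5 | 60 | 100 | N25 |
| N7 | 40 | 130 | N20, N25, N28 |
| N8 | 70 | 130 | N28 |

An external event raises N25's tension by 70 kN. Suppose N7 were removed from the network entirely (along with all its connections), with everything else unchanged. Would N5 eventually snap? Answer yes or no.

With N7 removed:
Round 1 — N25 at 200 > 150. N25 snaps.
  N25 sheds 200 kN to N19, N20, N28, N5: 50 each.
    N19: 120+50 = 170 > 140
    N20: 90+50 = 140 ≤ 150
    N28: 70+50 = 120 ≤ 120
    N5: 60+50 = 110 > 100
Round 2 — N19, N5 snap.
  N19 sheds 170 kN to N20, N28: 85 each.
    N20: 140+85 = 225 > 150
    N28: 120+85 = 205 > 120
  N5 sheds 110 kN: no online neighbours, lost.
Round 3 — N20, N28 snap.
  N20 sheds 225 kN: no online neighbours, lost.
  N28 sheds 205 kN to N8: 205 each.
    N8: 70+205 = 275 > 130
Round 4 — N8 snaps.
  N8 sheds 275 kN: no online neighbours, lost.
No further breaks.

yes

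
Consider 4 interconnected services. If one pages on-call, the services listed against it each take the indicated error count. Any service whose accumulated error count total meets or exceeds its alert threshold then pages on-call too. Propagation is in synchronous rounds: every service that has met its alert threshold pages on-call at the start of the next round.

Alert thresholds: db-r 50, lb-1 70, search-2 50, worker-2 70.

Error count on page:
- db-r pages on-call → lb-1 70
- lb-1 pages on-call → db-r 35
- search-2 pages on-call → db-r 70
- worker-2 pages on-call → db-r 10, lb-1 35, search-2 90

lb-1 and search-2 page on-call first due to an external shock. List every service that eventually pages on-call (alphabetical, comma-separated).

db-r, lb-1, search-2

Round 1 — lb-1, search-2 page on-call (initial).
  db-r: +35+70 → 105 ≥ 50
Round 2 — db-r pages on-call.
No further pages.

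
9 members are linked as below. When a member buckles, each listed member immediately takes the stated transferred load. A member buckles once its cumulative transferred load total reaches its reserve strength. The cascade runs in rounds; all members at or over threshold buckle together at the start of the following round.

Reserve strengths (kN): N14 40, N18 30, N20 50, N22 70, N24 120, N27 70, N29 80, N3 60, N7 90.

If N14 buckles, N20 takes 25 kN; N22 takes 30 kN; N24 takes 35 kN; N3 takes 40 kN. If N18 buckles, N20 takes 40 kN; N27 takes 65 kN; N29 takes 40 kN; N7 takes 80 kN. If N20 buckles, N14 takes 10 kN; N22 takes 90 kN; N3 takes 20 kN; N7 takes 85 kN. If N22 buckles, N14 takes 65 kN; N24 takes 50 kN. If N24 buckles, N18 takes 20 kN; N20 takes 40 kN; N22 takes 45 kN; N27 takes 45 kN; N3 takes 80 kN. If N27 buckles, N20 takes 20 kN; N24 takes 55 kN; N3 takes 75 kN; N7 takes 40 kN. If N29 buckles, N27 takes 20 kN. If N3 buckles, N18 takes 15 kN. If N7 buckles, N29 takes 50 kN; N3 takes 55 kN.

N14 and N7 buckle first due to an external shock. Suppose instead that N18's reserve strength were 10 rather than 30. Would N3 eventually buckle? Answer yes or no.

yes

With N18's reserve strength at 10:
Round 1 — N14, N7 buckle (initial).
  N20: +25 → 25 < 50
  N22: +30 → 30 < 70
  N24: +35 → 35 < 120
  N29: +50 → 50 < 80
  N3: +40+55 → 95 ≥ 60
Round 2 — N3 buckles.
  N18: +15 → 15 ≥ 10
Round 3 — N18 buckles.
  N20: +40 → 65 ≥ 50
  N27: +65 → 65 < 70
  N29: +40 → 90 ≥ 80
Round 4 — N20, N29 buckle.
  N22: +90 → 120 ≥ 70
  N27: +20 → 85 ≥ 70
Round 5 — N22, N27 buckle.
  N24: +50+55 → 140 ≥ 120
Round 6 — N24 buckles.
No further bucklings.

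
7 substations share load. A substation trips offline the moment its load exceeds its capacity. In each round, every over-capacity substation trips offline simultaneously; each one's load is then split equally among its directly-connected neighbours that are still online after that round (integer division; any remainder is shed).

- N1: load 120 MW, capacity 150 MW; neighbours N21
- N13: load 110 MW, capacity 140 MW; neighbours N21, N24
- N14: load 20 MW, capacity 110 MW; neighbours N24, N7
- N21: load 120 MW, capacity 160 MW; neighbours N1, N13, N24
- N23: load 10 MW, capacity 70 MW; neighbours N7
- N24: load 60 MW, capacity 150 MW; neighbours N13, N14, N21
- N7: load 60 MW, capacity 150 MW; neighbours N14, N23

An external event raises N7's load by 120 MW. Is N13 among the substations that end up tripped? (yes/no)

no

Round 1 — N7 at 180 > 150. N7 trips offline.
  N7 sheds 180 MW to N14, N23: 90 each.
    N14: 20+90 = 110 ≤ 110
    N23: 10+90 = 100 > 70
Round 2 — N23 trips offline.
  N23 sheds 100 MW: no online neighbours, lost.
No further trips.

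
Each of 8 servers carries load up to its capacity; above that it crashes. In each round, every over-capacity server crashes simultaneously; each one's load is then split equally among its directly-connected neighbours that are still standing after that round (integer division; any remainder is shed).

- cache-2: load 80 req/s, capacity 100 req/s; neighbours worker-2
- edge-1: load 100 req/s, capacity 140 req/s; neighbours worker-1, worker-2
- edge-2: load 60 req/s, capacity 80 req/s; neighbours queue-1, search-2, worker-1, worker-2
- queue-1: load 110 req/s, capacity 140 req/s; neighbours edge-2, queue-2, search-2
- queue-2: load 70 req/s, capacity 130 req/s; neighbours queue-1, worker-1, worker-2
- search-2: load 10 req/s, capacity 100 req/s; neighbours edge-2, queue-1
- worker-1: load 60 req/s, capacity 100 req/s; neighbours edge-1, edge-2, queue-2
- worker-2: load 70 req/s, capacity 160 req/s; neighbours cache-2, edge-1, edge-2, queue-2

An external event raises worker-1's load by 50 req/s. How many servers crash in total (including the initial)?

Round 1 — worker-1 at 110 > 100. worker-1 crashes.
  worker-1 sheds 110 req/s to edge-1, edge-2, queue-2: 36 each (2 lost).
    edge-1: 100+36 = 136 ≤ 140
    edge-2: 60+36 = 96 > 80
    queue-2: 70+36 = 106 ≤ 130
Round 2 — edge-2 crashes.
  edge-2 sheds 96 req/s to queue-1, search-2, worker-2: 32 each.
    queue-1: 110+32 = 142 > 140
    search-2: 10+32 = 42 ≤ 100
    worker-2: 70+32 = 102 ≤ 160
Round 3 — queue-1 crashes.
  queue-1 sheds 142 req/s to queue-2, search-2: 71 each.
    queue-2: 106+71 = 177 > 130
    search-2: 42+71 = 113 > 100
Round 4 — queue-2, search-2 crash.
  queue-2 sheds 177 req/s to worker-2: 177 each.
    worker-2: 102+177 = 279 > 160
  search-2 sheds 113 req/s: no online neighbours, lost.
Round 5 — worker-2 crashes.
  worker-2 sheds 279 req/s to cache-2, edge-1: 139 each (1 lost).
    cache-2: 80+139 = 219 > 100
    edge-1: 136+139 = 275 > 140
Round 6 — cache-2, edge-1 crash.
  cache-2 sheds 219 req/s: no online neighbours, lost.
  edge-1 sheds 275 req/s: no online neighbours, lost.
No further crashes.

8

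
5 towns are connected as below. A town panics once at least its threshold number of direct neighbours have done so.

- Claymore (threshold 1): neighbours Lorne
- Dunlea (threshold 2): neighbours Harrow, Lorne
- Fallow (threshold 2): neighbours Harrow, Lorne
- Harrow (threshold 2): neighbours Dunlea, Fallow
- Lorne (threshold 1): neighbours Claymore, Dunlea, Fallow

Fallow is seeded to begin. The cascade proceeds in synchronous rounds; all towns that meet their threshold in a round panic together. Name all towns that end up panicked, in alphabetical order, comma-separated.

Claymore, Fallow, Lorne

Round 1 — Fallow panics (initial).
Round 2 — checking thresholds:
  Harrow: 1 of 2 neighbours < 2, below threshold.
  Lorne: 1 of 3 neighbours ≥ 1, panics.
Round 3 — checking thresholds:
  Claymore: 1 of 1 neighbours ≥ 1, panics.
  Dunlea: 1 of 2 neighbours < 2, below threshold.
  Harrow: 1 of 2 neighbours < 2, below threshold.
Round 4 — no new panics; cascade stops.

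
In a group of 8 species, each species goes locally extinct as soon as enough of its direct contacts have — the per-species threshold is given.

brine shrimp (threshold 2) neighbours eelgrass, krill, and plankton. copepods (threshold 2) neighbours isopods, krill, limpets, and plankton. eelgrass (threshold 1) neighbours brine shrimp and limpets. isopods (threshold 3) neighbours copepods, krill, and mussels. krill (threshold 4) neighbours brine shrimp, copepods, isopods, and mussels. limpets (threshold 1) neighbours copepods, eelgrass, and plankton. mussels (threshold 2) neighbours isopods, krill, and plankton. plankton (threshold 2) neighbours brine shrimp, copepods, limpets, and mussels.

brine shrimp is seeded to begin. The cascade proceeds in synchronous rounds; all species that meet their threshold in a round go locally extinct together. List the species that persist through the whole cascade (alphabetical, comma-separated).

Round 1 — brine shrimp goes locally extinct (initial).
Round 2 — checking thresholds:
  eelgrass: 1 of 2 neighbours ≥ 1, goes locally extinct.
  krill: 1 of 4 neighbours < 4, not yet.
  plankton: 1 of 4 neighbours < 2, not yet.
Round 3 — checking thresholds:
  krill: 1 of 4 neighbours < 4, not yet.
  limpets: 1 of 3 neighbours ≥ 1, goes locally extinct.
  plankton: 1 of 4 neighbours < 2, not yet.
Round 4 — checking thresholds:
  copepods: 1 of 4 neighbours < 2, not yet.
  krill: 1 of 4 neighbours < 4, not yet.
  plankton: 2 of 4 neighbours ≥ 2, goes locally extinct.
Round 5 — checking thresholds:
  copepods: 2 of 4 neighbours ≥ 2, goes locally extinct.
  krill: 1 of 4 neighbours < 4, not yet.
  mussels: 1 of 3 neighbours < 2, not yet.
Round 6 — no new extinctions; cascade stops.

isopods, krill, mussels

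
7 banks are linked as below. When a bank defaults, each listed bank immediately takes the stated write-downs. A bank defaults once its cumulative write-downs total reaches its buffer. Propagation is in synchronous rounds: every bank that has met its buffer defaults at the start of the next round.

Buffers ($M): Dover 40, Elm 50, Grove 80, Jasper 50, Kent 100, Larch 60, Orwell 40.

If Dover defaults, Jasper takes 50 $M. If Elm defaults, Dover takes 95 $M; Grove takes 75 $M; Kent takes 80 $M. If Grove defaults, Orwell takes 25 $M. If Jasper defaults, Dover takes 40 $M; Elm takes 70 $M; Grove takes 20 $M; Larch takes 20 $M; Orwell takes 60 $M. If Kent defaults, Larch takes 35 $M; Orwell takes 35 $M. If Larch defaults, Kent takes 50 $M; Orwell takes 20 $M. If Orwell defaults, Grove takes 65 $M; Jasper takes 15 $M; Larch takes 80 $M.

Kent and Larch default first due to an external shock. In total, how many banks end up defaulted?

3

Round 1 — Kent, Larch default (initial).
  Orwell: +35+20 → 55 ≥ 40
Round 2 — Orwell defaults.
  Grove: +65 → 65 < 80
  Jasper: +15 → 15 < 50
No further defaults.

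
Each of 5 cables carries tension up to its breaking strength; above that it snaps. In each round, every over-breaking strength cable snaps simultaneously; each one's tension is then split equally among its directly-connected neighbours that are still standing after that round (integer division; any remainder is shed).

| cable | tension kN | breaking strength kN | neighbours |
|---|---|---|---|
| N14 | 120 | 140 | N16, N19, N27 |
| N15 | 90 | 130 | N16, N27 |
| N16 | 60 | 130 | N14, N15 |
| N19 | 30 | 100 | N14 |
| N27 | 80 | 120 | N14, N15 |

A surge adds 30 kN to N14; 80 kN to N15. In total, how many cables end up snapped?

Round 1 — N14 at 150 > 140; N15 at 170 > 130. N14, N15 snap.
  N14 sheds 150 kN to N16, N19, N27: 50 each.
    N16: 60+50 = 110 ≤ 130
    N19: 30+50 = 80 ≤ 100
    N27: 80+50 = 130 > 120
  N15 sheds 170 kN to N16, N27: 85 each.
    N16: 110+85 = 195 > 130
    N27: 130+85 = 215 > 120
Round 2 — N16, N27 snap.
  N16 sheds 195 kN: no online neighbours, lost.
  N27 sheds 215 kN: no online neighbours, lost.
No further breaks.

4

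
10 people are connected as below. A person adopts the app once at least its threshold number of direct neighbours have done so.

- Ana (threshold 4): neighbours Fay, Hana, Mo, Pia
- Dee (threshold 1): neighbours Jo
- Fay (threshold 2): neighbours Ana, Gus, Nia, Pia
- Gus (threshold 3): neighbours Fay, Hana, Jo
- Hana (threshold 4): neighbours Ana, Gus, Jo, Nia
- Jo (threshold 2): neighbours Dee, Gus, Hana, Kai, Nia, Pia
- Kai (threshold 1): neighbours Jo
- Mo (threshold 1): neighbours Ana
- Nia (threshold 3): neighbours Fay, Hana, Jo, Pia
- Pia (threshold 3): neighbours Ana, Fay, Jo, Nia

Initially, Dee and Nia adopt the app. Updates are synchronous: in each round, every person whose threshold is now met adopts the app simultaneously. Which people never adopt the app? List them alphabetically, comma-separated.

Ana, Fay, Gus, Hana, Mo, Pia

Round 1 — Dee, Nia adopt the app (initial).
Round 2 — checking thresholds:
  Fay: 1 of 4 neighbours < 2, holds.
  Hana: 1 of 4 neighbours < 4, holds.
  Jo: 2 of 6 neighbours ≥ 2, adopts the app.
  Pia: 1 of 4 neighbours < 3, holds.
Round 3 — checking thresholds:
  Fay: 1 of 4 neighbours < 2, holds.
  Gus: 1 of 3 neighbours < 3, holds.
  Hana: 2 of 4 neighbours < 4, holds.
  Kai: 1 of 1 neighbours ≥ 1, adopts the app.
  Pia: 2 of 4 neighbours < 3, holds.
Round 4 — no new adoptions; cascade stops.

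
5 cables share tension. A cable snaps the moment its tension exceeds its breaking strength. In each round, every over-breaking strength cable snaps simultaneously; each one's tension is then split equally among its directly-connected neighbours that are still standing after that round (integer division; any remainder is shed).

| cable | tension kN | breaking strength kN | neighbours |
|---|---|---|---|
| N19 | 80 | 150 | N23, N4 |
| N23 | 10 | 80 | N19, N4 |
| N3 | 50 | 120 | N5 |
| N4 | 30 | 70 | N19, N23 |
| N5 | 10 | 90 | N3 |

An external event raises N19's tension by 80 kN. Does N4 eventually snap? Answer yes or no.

yes

Round 1 — N19 at 160 > 150. N19 snaps.
  N19 sheds 160 kN to N23, N4: 80 each.
    N23: 10+80 = 90 > 80
    N4: 30+80 = 110 > 70
Round 2 — N23, N4 snap.
  N23 sheds 90 kN: no online neighbours, lost.
  N4 sheds 110 kN: no online neighbours, lost.
No further breaks.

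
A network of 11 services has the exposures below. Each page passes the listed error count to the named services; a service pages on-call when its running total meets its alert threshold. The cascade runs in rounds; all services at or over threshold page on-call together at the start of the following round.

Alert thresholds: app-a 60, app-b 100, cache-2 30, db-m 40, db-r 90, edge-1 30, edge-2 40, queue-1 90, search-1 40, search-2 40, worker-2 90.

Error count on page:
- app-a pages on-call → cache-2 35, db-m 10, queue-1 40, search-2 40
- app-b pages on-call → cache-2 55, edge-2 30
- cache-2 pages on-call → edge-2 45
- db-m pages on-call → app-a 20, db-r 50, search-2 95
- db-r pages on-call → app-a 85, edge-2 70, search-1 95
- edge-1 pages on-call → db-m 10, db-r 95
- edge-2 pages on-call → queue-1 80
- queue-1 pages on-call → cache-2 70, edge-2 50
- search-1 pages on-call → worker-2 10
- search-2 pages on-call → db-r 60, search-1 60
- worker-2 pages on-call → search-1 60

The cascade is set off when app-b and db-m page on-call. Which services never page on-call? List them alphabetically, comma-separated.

Round 1 — app-b, db-m page on-call (initial).
  app-a: +20 → 20 < 60
  cache-2: +55 → 55 ≥ 30
  db-r: +50 → 50 < 90
  edge-2: +30 → 30 < 40
  search-2: +95 → 95 ≥ 40
Round 2 — cache-2, search-2 page on-call.
  db-r: +60 → 110 ≥ 90
  edge-2: +45 → 75 ≥ 40
  search-1: +60 → 60 ≥ 40
Round 3 — db-r, edge-2, search-1 page on-call.
  app-a: +85 → 105 ≥ 60
  queue-1: +80 → 80 < 90
  worker-2: +10 → 10 < 90
Round 4 — app-a pages on-call.
  queue-1: +40 → 120 ≥ 90
Round 5 — queue-1 pages on-call.
No further pages.

edge-1, worker-2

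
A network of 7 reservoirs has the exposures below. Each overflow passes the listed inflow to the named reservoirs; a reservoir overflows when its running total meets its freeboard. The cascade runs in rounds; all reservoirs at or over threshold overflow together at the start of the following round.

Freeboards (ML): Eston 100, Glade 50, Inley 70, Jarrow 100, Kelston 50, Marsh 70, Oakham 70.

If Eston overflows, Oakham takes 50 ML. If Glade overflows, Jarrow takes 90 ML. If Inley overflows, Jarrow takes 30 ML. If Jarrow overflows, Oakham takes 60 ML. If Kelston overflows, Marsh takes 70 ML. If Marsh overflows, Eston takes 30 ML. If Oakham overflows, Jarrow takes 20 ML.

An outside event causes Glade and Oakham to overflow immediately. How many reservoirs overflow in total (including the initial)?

3

Round 1 — Glade, Oakham overflow (initial).
  Jarrow: +90+20 → 110 ≥ 100
Round 2 — Jarrow overflows.
No further overflows.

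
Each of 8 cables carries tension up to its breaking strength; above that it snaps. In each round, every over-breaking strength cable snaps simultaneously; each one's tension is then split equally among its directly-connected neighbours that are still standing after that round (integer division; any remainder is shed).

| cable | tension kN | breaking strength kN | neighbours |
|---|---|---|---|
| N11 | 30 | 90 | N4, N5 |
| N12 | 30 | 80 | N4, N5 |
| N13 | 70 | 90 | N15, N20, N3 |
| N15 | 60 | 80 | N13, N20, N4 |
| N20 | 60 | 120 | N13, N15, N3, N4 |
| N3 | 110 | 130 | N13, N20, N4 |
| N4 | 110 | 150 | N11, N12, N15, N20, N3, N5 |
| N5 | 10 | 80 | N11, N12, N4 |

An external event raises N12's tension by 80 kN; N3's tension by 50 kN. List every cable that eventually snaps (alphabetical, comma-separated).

Round 1 — N12 at 110 > 80; N3 at 160 > 130. N12, N3 snap.
  N12 sheds 110 kN to N4, N5: 55 each.
    N4: 110+55 = 165 > 150
    N5: 10+55 = 65 ≤ 80
  N3 sheds 160 kN to N13, N20, N4: 53 each (1 lost).
    N13: 70+53 = 123 > 90
    N20: 60+53 = 113 ≤ 120
    N4: 165+53 = 218 > 150
Round 2 — N13, N4 snap.
  N13 sheds 123 kN to N15, N20: 61 each (1 lost).
    N15: 60+61 = 121 > 80
    N20: 113+61 = 174 > 120
  N4 sheds 218 kN to N11, N15, N20, N5: 54 each (2 lost).
    N11: 30+54 = 84 ≤ 90
    N15: 121+54 = 175 > 80
    N20: 174+54 = 228 > 120
    N5: 65+54 = 119 > 80
Round 3 — N15, N20, N5 snap.
  N15 sheds 175 kN: no online neighbours, lost.
  N20 sheds 228 kN: no online neighbours, lost.
  N5 sheds 119 kN to N11: 119 each.
    N11: 84+119 = 203 > 90
Round 4 — N11 snaps.
  N11 sheds 203 kN: no online neighbours, lost.
No further breaks.

N11, N12, N13, N15, N20, N3, N4, N5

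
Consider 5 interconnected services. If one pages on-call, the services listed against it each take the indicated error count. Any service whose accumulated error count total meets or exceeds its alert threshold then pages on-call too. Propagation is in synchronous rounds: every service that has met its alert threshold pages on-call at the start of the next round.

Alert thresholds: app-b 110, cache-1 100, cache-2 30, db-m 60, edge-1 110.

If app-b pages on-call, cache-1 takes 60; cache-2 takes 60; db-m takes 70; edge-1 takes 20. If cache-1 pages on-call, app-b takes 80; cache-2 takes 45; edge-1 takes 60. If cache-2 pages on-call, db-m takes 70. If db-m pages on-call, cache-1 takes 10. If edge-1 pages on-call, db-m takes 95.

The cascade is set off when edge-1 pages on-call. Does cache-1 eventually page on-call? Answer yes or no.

no

Round 1 — edge-1 pages on-call (initial).
  db-m: +95 → 95 ≥ 60
Round 2 — db-m pages on-call.
  cache-1: +10 → 10 < 100
No further pages.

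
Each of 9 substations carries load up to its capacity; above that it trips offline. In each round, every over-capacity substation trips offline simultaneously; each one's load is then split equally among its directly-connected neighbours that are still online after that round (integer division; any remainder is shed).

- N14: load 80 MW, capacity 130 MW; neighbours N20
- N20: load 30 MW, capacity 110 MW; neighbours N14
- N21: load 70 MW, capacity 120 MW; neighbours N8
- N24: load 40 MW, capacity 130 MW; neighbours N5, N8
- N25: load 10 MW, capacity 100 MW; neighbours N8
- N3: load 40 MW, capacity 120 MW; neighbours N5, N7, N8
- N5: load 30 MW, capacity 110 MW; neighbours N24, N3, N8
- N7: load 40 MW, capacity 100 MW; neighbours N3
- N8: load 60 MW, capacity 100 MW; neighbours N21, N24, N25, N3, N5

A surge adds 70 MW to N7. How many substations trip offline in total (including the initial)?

5

Round 1 — N7 at 110 > 100. N7 trips offline.
  N7 sheds 110 MW to N3: 110 each.
    N3: 40+110 = 150 > 120
Round 2 — N3 trips offline.
  N3 sheds 150 MW to N5, N8: 75 each.
    N5: 30+75 = 105 ≤ 110
    N8: 60+75 = 135 > 100
Round 3 — N8 trips offline.
  N8 sheds 135 MW to N21, N24, N25, N5: 33 each (3 lost).
    N21: 70+33 = 103 ≤ 120
    N24: 40+33 = 73 ≤ 130
    N25: 10+33 = 43 ≤ 100
    N5: 105+33 = 138 > 110
Round 4 — N5 trips offline.
  N5 sheds 138 MW to N24: 138 each.
    N24: 73+138 = 211 > 130
Round 5 — N24 trips offline.
  N24 sheds 211 MW: no online neighbours, lost.
No further trips.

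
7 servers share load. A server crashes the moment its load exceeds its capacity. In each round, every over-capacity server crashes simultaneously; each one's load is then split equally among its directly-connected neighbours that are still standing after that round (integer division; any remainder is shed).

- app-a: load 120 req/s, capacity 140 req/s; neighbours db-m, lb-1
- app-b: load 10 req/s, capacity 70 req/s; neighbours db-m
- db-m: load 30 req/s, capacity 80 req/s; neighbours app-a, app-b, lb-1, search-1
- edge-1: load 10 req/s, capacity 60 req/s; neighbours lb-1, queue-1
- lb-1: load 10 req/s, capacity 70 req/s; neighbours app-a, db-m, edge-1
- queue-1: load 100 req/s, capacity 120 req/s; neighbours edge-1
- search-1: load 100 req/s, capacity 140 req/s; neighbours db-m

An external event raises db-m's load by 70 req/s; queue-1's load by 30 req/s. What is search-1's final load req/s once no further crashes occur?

Round 1 — db-m at 100 > 80; queue-1 at 130 > 120. db-m, queue-1 crash.
  db-m sheds 100 req/s to app-a, app-b, lb-1, search-1: 25 each.
    app-a: 120+25 = 145 > 140
    app-b: 10+25 = 35 ≤ 70
    lb-1: 10+25 = 35 ≤ 70
    search-1: 100+25 = 125 ≤ 140
  queue-1 sheds 130 req/s to edge-1: 130 each.
    edge-1: 10+130 = 140 > 60
Round 2 — app-a, edge-1 crash.
  app-a sheds 145 req/s to lb-1: 145 each.
    lb-1: 35+145 = 180 > 70
  edge-1 sheds 140 req/s to lb-1: 140 each.
    lb-1: 180+140 = 320 > 70
Round 3 — lb-1 crashes.
  lb-1 sheds 320 req/s: no online neighbours, lost.
No further crashes.

125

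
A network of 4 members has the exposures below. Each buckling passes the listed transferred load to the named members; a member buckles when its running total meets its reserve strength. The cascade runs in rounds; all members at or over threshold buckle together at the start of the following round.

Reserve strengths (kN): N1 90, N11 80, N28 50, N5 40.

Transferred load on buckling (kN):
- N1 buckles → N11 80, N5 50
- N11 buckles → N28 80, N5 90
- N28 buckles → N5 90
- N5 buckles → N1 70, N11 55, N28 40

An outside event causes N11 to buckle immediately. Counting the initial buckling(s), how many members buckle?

3

Round 1 — N11 buckles (initial).
  N28: +80 → 80 ≥ 50
  N5: +90 → 90 ≥ 40
Round 2 — N28, N5 buckle.
  N1: +70 → 70 < 90
No further bucklings.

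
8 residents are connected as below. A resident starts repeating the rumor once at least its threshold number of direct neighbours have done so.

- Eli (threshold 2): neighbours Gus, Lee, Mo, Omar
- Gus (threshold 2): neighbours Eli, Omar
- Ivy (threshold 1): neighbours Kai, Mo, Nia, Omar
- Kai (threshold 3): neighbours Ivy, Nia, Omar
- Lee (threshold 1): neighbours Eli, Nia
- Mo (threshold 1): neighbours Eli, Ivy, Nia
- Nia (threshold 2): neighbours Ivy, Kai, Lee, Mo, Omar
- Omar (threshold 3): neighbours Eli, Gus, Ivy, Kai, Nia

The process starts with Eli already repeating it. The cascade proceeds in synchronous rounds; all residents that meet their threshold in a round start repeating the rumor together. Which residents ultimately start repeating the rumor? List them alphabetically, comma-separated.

Eli, Gus, Ivy, Kai, Lee, Mo, Nia, Omar

Round 1 — Eli starts repeating the rumor (initial).
Round 2 — checking thresholds:
  Gus: 1 of 2 neighbours < 2, holds.
  Lee: 1 of 2 neighbours ≥ 1, starts repeating the rumor.
  Mo: 1 of 3 neighbours ≥ 1, starts repeating the rumor.
  Omar: 1 of 5 neighbours < 3, holds.
Round 3 — checking thresholds:
  Gus: 1 of 2 neighbours < 2, holds.
  Ivy: 1 of 4 neighbours ≥ 1, starts repeating the rumor.
  Nia: 2 of 5 neighbours ≥ 2, starts repeating the rumor.
  Omar: 1 of 5 neighbours < 3, holds.
Round 4 — checking thresholds:
  Gus: 1 of 2 neighbours < 2, holds.
  Kai: 2 of 3 neighbours < 3, holds.
  Omar: 3 of 5 neighbours ≥ 3, starts repeating the rumor.
Round 5 — checking thresholds:
  Gus: 2 of 2 neighbours ≥ 2, starts repeating the rumor.
  Kai: 3 of 3 neighbours ≥ 3, starts repeating the rumor.
Round 6 — no new spreads; cascade stops.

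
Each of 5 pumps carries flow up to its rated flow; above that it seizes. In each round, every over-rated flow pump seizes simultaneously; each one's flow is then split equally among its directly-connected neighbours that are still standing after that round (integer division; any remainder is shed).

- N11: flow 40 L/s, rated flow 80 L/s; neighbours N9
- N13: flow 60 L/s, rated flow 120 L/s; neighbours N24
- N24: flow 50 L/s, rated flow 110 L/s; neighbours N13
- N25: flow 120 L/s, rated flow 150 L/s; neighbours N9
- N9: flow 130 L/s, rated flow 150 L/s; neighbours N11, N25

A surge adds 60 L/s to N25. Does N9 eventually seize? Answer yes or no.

Round 1 — N25 at 180 > 150. N25 seizes.
  N25 sheds 180 L/s to N9: 180 each.
    N9: 130+180 = 310 > 150
Round 2 — N9 seizes.
  N9 sheds 310 L/s to N11: 310 each.
    N11: 40+310 = 350 > 80
Round 3 — N11 seizes.
  N11 sheds 350 L/s: no online neighbours, lost.
No further seizures.

yes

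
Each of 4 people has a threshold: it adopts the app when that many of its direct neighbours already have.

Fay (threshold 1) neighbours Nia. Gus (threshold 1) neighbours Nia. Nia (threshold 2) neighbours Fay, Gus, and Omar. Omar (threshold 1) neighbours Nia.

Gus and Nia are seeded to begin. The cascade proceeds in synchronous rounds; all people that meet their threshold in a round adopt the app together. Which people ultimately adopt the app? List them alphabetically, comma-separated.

Fay, Gus, Nia, Omar

Round 1 — Gus, Nia adopt the app (initial).
Round 2 — checking thresholds:
  Fay: 1 of 1 neighbours ≥ 1, adopts the app.
  Omar: 1 of 1 neighbours ≥ 1, adopts the app.
Round 3 — no new adoptions; cascade stops.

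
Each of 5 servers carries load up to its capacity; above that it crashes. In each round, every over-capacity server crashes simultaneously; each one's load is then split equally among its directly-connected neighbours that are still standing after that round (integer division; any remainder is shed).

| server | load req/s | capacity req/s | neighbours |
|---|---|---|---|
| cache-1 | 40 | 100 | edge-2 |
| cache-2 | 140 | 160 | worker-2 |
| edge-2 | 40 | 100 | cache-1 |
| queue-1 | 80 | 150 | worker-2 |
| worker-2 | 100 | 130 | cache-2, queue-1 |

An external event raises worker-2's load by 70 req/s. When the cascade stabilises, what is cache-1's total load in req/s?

40

Round 1 — worker-2 at 170 > 130. worker-2 crashes.
  worker-2 sheds 170 req/s to cache-2, queue-1: 85 each.
    cache-2: 140+85 = 225 > 160
    queue-1: 80+85 = 165 > 150
Round 2 — cache-2, queue-1 crash.
  cache-2 sheds 225 req/s: no online neighbours, lost.
  queue-1 sheds 165 req/s: no online neighbours, lost.
No further crashes.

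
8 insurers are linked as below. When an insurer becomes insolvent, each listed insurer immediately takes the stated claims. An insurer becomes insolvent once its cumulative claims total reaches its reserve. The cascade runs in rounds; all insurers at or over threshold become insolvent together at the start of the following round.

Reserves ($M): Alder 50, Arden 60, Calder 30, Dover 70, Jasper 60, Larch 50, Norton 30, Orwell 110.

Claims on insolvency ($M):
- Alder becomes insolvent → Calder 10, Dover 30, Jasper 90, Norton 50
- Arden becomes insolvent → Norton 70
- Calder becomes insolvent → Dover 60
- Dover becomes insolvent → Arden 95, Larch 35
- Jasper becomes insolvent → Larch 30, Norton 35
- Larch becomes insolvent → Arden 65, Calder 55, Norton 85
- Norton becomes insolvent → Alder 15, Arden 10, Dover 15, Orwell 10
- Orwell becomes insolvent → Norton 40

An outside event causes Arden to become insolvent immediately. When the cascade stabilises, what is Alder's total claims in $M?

Round 1 — Arden becomes insolvent (initial).
  Norton: +70 → 70 ≥ 30
Round 2 — Norton becomes insolvent.
  Alder: +15 → 15 < 50
  Dover: +15 → 15 < 70
  Orwell: +10 → 10 < 110
No further insolvencies.

15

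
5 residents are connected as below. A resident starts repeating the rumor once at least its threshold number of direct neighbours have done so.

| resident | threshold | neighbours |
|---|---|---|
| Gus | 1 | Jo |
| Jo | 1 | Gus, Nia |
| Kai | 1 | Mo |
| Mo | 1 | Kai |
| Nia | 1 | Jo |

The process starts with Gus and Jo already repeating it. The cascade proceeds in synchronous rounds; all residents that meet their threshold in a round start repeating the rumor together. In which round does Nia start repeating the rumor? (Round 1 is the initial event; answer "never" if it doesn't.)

2

Round 1 — Gus, Jo start repeating the rumor (initial).
Round 2 — checking thresholds:
  Nia: 1 of 1 neighbours ≥ 1, starts repeating the rumor.
Round 3 — no new spreads; cascade stops.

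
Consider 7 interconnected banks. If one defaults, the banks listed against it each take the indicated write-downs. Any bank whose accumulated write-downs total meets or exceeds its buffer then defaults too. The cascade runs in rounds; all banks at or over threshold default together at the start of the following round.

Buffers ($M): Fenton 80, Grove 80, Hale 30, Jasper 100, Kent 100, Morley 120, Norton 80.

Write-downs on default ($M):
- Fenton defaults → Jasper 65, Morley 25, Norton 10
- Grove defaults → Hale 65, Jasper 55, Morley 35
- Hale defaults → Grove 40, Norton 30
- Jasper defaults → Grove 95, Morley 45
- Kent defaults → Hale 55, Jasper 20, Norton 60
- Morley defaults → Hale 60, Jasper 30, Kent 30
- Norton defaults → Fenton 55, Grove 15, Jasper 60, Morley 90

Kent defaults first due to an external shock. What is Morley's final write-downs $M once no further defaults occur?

90

Round 1 — Kent defaults (initial).
  Hale: +55 → 55 ≥ 30
  Jasper: +20 → 20 < 100
  Norton: +60 → 60 < 80
Round 2 — Hale defaults.
  Grove: +40 → 40 < 80
  Norton: +30 → 90 ≥ 80
Round 3 — Norton defaults.
  Fenton: +55 → 55 < 80
  Grove: +15 → 55 < 80
  Jasper: +60 → 80 < 100
  Morley: +90 → 90 < 120
No further defaults.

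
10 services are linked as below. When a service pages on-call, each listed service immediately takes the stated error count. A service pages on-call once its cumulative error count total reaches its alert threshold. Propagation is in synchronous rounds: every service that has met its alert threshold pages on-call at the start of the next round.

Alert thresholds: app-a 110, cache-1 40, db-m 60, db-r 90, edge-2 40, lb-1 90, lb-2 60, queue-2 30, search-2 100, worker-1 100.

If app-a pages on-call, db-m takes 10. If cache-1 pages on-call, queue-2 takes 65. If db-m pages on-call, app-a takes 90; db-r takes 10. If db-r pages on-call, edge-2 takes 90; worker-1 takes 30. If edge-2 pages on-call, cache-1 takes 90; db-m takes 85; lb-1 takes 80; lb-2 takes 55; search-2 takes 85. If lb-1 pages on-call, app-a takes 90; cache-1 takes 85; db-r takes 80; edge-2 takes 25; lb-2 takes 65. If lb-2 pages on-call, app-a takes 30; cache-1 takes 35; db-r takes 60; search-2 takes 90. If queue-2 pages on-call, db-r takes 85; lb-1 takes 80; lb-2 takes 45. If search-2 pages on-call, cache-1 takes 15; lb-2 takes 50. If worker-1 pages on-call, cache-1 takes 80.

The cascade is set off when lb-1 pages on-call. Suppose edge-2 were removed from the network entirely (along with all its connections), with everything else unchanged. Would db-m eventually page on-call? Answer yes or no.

With edge-2 removed:
Round 1 — lb-1 pages on-call (initial).
  app-a: +90 → 90 < 110
  cache-1: +85 → 85 ≥ 40
  db-r: +80 → 80 < 90
  lb-2: +65 → 65 ≥ 60
Round 2 — cache-1, lb-2 page on-call.
  app-a: +30 → 120 ≥ 110
  db-r: +60 → 140 ≥ 90
  queue-2: +65 → 65 ≥ 30
  search-2: +90 → 90 < 100
Round 3 — app-a, db-r, queue-2 page on-call.
  db-m: +10 → 10 < 60
  worker-1: +30 → 30 < 100
No further pages.

no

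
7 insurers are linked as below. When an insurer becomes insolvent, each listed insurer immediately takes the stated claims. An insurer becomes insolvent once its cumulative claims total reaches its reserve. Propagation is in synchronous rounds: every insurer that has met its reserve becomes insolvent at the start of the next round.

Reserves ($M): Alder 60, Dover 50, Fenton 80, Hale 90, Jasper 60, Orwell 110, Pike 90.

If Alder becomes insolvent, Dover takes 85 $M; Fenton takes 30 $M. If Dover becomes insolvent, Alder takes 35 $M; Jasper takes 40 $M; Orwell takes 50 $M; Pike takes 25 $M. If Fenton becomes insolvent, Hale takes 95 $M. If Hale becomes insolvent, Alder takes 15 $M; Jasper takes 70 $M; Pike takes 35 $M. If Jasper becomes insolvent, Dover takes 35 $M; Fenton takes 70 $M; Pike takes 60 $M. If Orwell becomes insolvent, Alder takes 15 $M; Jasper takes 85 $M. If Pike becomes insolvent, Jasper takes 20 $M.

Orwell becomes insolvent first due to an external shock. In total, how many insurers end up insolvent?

Round 1 — Orwell becomes insolvent (initial).
  Alder: +15 → 15 < 60
  Jasper: +85 → 85 ≥ 60
Round 2 — Jasper becomes insolvent.
  Dover: +35 → 35 < 50
  Fenton: +70 → 70 < 80
  Pike: +60 → 60 < 90
No further insolvencies.

2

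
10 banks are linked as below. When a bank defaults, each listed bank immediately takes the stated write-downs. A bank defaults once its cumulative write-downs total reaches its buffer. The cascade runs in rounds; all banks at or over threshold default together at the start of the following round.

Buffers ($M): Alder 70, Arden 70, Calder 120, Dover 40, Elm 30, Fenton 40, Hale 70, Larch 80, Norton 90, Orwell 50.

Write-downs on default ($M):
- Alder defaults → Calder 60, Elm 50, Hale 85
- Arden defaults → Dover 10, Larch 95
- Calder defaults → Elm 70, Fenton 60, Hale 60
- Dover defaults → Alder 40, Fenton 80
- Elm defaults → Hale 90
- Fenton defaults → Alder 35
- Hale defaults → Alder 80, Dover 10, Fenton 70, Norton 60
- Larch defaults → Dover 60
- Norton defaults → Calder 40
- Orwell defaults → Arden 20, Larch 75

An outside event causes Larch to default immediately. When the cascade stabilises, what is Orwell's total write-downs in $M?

0

Round 1 — Larch defaults (initial).
  Dover: +60 → 60 ≥ 40
Round 2 — Dover defaults.
  Alder: +40 → 40 < 70
  Fenton: +80 → 80 ≥ 40
Round 3 — Fenton defaults.
  Alder: +35 → 75 ≥ 70
Round 4 — Alder defaults.
  Calder: +60 → 60 < 120
  Elm: +50 → 50 ≥ 30
  Hale: +85 → 85 ≥ 70
Round 5 — Elm, Hale default.
  Norton: +60 → 60 < 90
No further defaults.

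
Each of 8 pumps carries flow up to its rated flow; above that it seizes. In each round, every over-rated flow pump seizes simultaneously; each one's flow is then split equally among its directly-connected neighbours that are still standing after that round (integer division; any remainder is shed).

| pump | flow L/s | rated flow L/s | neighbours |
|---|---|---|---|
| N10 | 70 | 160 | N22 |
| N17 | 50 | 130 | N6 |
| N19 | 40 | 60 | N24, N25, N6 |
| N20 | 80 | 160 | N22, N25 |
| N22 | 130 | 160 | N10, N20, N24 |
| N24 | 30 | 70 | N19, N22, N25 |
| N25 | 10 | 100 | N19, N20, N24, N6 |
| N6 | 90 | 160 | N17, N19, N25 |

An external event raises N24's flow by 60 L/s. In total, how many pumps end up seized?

Round 1 — N24 at 90 > 70. N24 seizes.
  N24 sheds 90 L/s to N19, N22, N25: 30 each.
    N19: 40+30 = 70 > 60
    N22: 130+30 = 160 ≤ 160
    N25: 10+30 = 40 ≤ 100
Round 2 — N19 seizes.
  N19 sheds 70 L/s to N25, N6: 35 each.
    N25: 40+35 = 75 ≤ 100
    N6: 90+35 = 125 ≤ 160
No further seizures.

2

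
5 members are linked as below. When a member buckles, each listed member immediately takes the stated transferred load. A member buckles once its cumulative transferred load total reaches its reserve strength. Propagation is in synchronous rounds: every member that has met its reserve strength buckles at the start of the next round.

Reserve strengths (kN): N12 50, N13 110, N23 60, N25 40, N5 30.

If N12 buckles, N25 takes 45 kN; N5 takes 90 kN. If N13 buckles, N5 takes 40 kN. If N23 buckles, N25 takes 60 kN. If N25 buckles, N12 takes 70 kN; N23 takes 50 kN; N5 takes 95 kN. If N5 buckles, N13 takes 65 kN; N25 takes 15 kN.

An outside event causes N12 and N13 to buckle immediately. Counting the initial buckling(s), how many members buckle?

4

Round 1 — N12, N13 buckle (initial).
  N25: +45 → 45 ≥ 40
  N5: +90+40 → 130 ≥ 30
Round 2 — N25, N5 buckle.
  N23: +50 → 50 < 60
No further bucklings.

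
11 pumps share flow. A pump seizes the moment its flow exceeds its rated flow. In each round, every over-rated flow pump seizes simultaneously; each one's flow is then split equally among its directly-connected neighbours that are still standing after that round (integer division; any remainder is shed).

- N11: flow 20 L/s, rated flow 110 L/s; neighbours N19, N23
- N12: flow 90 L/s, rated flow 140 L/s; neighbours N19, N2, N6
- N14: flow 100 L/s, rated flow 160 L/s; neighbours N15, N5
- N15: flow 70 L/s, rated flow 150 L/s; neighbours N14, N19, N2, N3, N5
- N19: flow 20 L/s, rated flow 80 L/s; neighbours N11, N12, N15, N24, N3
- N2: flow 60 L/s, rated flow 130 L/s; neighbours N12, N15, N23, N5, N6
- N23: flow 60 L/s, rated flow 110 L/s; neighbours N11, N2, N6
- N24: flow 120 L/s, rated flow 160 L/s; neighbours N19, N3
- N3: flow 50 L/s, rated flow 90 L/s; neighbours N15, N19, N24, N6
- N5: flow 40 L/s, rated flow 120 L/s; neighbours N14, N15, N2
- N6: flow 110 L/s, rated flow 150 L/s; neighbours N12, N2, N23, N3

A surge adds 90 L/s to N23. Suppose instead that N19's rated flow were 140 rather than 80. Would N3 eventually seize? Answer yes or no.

With N19's rated flow at 140:
Round 1 — N23 at 150 > 110. N23 seizes.
  N23 sheds 150 L/s to N11, N2, N6: 50 each.
    N11: 20+50 = 70 ≤ 110
    N2: 60+50 = 110 ≤ 130
    N6: 110+50 = 160 > 150
Round 2 — N6 seizes.
  N6 sheds 160 L/s to N12, N2, N3: 53 each (1 lost).
    N12: 90+53 = 143 > 140
    N2: 110+53 = 163 > 130
    N3: 50+53 = 103 > 90
Round 3 — N12, N2, N3 seize.
  N12 sheds 143 L/s to N19: 143 each.
    N19: 20+143 = 163 > 140
  N2 sheds 163 L/s to N15, N5: 81 each (1 lost).
    N15: 70+81 = 151 > 150
    N5: 40+81 = 121 > 120
  N3 sheds 103 L/s to N15, N19, N24: 34 each (1 lost).
    N15: 151+34 = 185 > 150
    N19: 163+34 = 197 > 140
    N24: 120+34 = 154 ≤ 160
Round 4 — N15, N19, N5 seize.
  N15 sheds 185 L/s to N14: 185 each.
    N14: 100+185 = 285 > 160
  N19 sheds 197 L/s to N11, N24: 98 each (1 lost).
    N11: 70+98 = 168 > 110
    N24: 154+98 = 252 > 160
  N5 sheds 121 L/s to N14: 121 each.
    N14: 285+121 = 406 > 160
Round 5 — N11, N14, N24 seize.
  N11 sheds 168 L/s: no online neighbours, lost.
  N14 sheds 406 L/s: no online neighbours, lost.
  N24 sheds 252 L/s: no online neighbours, lost.
No further seizures.

yes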